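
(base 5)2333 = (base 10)343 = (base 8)527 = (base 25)di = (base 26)d5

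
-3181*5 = -15905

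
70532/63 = 1119 + 5/9 ≈ 1119.56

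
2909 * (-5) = -14545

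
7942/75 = 105 + 67/75 ≈ 105.89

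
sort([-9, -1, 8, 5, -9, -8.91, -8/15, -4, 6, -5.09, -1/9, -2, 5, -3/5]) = [-9, -9, -8.91, -5.09, -4, -2, -1, -3/5, -8/15, -1/9, 5, 5, 6, 8]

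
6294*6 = 37764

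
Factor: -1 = -1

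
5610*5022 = 28173420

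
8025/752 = 10 + 505/752 ≈ 10.67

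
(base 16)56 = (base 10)86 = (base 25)3b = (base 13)68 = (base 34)2i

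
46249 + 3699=49948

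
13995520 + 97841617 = 111837137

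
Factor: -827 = -1*827^1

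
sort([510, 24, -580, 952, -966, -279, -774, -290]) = [-966, -774, -580, -290, -279, 24, 510, 952]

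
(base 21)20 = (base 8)52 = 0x2a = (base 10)42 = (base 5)132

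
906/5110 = 453/2555≈0.177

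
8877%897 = 804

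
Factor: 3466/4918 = 1733^1*2459^(-1) = 1733/2459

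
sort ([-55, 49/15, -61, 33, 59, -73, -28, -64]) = [-73, -64, -61, -55, -28, 49/15, 33, 59]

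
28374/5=5674 + 4/5=5674.80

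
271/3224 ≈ 0.0841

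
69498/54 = 1287 = 1287.00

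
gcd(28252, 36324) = 4036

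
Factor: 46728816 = 2^4*3^1*79^1*12323^1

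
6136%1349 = 740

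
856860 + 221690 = 1078550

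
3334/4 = 1667/2 = 833.50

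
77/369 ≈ 0.209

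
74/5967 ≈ 0.0124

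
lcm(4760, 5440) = 38080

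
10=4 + 6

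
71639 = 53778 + 17861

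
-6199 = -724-5475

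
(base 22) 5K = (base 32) 42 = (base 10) 130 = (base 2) 10000010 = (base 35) 3P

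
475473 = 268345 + 207128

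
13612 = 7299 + 6313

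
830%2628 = 830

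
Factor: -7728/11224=-1*2^1*3^1*7^1*61^(-1)=-42/61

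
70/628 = 35/314 ≈ 0.111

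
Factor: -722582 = -1*2^1*7^1*51613^1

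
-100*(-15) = 1500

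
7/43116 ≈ 0.000162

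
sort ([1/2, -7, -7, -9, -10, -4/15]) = [-10, -9, -7, -7, -4/15, 1/2]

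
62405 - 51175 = 11230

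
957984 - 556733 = 401251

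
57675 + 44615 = 102290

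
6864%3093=678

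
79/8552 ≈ 0.00924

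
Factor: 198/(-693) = -1 * 2^1 * 7^(-1) = -2/7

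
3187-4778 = -1591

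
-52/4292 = -13/1073 ≈ -0.0121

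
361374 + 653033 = 1014407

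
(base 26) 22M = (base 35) 15Q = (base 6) 10334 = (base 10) 1426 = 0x592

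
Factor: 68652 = 2^2*3^2*1907^1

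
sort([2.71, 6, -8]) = [-8, 2.71, 6]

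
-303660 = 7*(-43380)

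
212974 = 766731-553757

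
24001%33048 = 24001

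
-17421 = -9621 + -7800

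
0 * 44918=0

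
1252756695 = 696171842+556584853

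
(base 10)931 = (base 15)421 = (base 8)1643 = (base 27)17d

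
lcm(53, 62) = 3286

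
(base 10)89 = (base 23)3k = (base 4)1121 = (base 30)2t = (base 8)131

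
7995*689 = 5508555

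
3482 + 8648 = 12130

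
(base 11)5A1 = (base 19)1ID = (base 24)15K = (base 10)716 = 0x2CC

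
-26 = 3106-3132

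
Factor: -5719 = -1 * 7^1 * 19^1 * 43^1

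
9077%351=302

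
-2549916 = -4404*579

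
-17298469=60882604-78181073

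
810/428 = 405/214 ≈ 1.89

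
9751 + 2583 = 12334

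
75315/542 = 138 + 519/542 ≈ 138.96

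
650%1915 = 650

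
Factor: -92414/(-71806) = 7^1*41^1*223^(-1) = 287/223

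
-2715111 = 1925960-4641071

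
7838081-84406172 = -76568091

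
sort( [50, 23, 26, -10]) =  [-10, 23, 26, 50]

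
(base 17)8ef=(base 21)5h3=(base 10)2565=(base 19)720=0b101000000101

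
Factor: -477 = -1*3^2*53^1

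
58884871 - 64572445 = -5687574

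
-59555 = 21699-81254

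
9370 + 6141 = 15511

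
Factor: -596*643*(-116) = 2^4*29^1*149^1*643^1 = 44454448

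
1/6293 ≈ 0.000159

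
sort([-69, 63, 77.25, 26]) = [-69, 26, 63, 77.25]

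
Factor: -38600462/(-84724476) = 2^(-1)*3^(-1)*7060373^(-1)*19300231^1 = 19300231/42362238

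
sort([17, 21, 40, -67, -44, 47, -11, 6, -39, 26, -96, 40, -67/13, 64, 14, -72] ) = [-96, -72, -67, -44, -39, -11, -67/13, 6, 14, 17, 21, 26, 40, 40, 47, 64] 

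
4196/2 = 2098 = 2098.00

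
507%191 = 125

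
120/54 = 2 + 2/9 ≈ 2.22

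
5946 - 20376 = -14430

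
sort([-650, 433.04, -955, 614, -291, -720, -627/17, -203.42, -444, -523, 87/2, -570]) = [-955, -720, -650, -570, -523, -444, -291, -203.42, -627/17, 87/2, 433.04, 614]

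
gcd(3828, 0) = 3828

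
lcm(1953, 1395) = 9765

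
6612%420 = 312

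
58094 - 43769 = 14325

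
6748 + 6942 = 13690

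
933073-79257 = 853816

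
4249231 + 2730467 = 6979698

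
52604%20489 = 11626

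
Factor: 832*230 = 2^7*5^1*13^1*23^1 = 191360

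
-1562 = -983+-579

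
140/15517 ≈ 0.00902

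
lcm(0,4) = 0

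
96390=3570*27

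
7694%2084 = 1442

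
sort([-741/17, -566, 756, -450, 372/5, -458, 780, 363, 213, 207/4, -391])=[-566, -458, -450, -391, -741/17, 207/4, 372/5, 213, 363, 756, 780]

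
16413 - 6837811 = -6821398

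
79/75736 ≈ 0.00104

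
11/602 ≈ 0.0183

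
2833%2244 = 589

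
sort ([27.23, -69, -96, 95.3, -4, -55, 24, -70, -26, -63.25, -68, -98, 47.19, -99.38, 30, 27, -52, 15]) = [-99.38, -98, -96, -70, -69, -68, -63.25, -55, -52, -26, -4, 15, 24, 27, 27.23, 30, 47.19, 95.3]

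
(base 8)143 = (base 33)30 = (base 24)43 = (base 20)4j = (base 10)99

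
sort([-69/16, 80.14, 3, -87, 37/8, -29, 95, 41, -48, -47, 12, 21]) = [-87, -48, -47, -29, -69/16, 3, 37/8, 12, 21, 41, 80.14, 95]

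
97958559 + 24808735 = 122767294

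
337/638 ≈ 0.528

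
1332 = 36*37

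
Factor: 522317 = 522317^1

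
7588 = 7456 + 132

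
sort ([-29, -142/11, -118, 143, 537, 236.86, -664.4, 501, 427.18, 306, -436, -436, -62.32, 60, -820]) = [-820, -664.4, -436, -436, -118, -62.32, -29, -142/11, 60, 143, 236.86, 306, 427.18, 501, 537]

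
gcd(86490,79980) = 930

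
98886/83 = 1191 + 33/83 ≈ 1191.40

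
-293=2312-2605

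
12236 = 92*133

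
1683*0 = 0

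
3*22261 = 66783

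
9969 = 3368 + 6601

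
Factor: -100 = -1*2^2*5^2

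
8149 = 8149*1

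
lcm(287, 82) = 574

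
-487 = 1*(-487)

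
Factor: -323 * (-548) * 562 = 2^3 * 17^1 * 19^1 * 137^1 * 281^1 = 99476248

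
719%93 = 68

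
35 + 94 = 129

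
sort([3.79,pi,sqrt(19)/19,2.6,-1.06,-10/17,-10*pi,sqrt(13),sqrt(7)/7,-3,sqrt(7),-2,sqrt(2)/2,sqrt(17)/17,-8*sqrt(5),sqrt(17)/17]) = [-10*pi,-8*sqrt(5),-3,-2,-1.06,-10/17,sqrt(19)/19,sqrt(17)/17,sqrt(17)/17,sqrt(7)/7,sqrt(2)/2,2.6,sqrt(7),pi,sqrt(13),3.79]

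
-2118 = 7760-9878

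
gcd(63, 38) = 1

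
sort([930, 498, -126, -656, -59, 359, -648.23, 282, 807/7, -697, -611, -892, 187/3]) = [-892, -697, -656, -648.23, -611, -126, -59, 187/3, 807/7, 282, 359, 498, 930]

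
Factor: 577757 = 577757^1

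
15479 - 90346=-74867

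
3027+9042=12069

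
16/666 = 8/333 ≈ 0.0240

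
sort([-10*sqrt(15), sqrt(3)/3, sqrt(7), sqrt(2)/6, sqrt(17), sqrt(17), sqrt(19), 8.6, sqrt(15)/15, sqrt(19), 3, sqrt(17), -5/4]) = [-10*sqrt(15), -5/4, sqrt(2)/6, sqrt(15)/15, sqrt(3)/3, sqrt(7), 3, sqrt(17), sqrt(17), sqrt(17), sqrt(19), sqrt(19), 8.6]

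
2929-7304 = -4375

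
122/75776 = 61/37888 ≈ 0.00161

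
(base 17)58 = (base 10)93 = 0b1011101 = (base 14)69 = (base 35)2n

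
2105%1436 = 669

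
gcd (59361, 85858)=1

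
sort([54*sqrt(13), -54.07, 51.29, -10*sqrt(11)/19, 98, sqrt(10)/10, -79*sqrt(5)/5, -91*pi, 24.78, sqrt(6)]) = [-91*pi, -54.07, -79*sqrt(5)/5, -10*sqrt(11)/19, sqrt(10)/10, sqrt(6), 24.78, 51.29, 98, 54*sqrt(13)]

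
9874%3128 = 490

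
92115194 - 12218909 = 79896285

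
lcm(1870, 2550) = 28050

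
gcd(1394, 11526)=34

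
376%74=6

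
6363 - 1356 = 5007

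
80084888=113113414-33028526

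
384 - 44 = 340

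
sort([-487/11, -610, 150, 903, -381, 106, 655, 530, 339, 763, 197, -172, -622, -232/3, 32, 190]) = [-622, -610, -381, -172, -232/3, -487/11, 32, 106, 150, 190, 197, 339, 530, 655, 763, 903]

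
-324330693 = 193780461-518111154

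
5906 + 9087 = 14993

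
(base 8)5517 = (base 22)5ld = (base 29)3co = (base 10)2895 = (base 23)5ak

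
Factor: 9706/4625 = 2^1*5^(-3)*23^1*37^(-1)*211^1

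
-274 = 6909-7183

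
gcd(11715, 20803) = 71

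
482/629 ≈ 0.766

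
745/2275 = 149/455 ≈ 0.327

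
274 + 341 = 615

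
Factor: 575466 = 2^1*3^1*95911^1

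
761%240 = 41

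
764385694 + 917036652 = 1681422346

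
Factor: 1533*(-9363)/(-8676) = 2^(-2)*7^1*73^1*241^(-1)*3121^1 = 1594831/964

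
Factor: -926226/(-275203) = 2^1*3^2*7^1*149^(-1)*1847^(-1)*7351^1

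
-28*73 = -2044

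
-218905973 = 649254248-868160221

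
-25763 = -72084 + 46321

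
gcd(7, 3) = 1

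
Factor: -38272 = -1*2^7*13^1*23^1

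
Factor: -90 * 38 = -1 * 2^2 * 3^2 * 5^1 * 19^1 = -3420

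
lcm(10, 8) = 40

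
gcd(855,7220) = 95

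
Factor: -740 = -1*2^2*5^1*37^1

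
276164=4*69041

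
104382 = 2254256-2149874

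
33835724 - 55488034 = -21652310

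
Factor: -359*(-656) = 2^4*41^1*359^1 = 235504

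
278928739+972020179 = 1250948918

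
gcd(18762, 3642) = 6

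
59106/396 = 149+17/66 ≈ 149.26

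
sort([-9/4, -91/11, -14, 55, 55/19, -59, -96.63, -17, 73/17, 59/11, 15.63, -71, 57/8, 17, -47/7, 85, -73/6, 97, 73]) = [-96.63, -71, -59, -17, -14, -73/6, -91/11, -47/7, -9/4, 55/19, 73/17, 59/11, 57/8, 15.63, 17, 55, 73, 85, 97]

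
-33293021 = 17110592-50403613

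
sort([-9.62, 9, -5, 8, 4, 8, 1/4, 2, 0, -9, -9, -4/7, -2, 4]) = [-9.62, -9, -9, -5, -2, -4/7, 0, 1/4, 2, 4, 4, 8, 8, 9]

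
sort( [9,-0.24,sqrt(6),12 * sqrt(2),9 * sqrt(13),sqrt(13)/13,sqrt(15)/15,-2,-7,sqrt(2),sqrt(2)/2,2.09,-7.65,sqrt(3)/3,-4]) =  [-7.65,-7,-4,-2,-0.24,sqrt(15)/15,sqrt(13)/13,sqrt(3)/3,sqrt(2)/2,sqrt(2),2.09,sqrt(6),9,12 * sqrt(2),9 * sqrt(13)]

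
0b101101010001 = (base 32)2qh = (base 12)1815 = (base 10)2897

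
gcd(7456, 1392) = 16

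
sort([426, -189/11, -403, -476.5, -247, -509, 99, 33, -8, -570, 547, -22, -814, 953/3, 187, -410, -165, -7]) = [-814, -570, -509, -476.5, -410, -403, -247, -165, -22, -189/11, -8, -7, 33, 99, 187, 953/3, 426, 547]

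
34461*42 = 1447362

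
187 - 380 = -193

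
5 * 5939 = 29695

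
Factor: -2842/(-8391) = 2^1*3^(-1)*7^2*29^1*2797^(-1)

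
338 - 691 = -353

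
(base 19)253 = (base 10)820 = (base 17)2e4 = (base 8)1464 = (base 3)1010101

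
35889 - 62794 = -26905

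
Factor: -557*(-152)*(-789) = -1*2^3*3^1*19^1*263^1*557^1 = -66799896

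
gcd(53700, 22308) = 12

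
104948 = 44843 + 60105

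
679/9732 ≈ 0.0698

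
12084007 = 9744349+2339658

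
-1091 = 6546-7637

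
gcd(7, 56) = 7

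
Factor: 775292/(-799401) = -1 * 2^2 * 3^(-1) * 7^1 * 79^(-1) * 3373^(-1) * 27689^1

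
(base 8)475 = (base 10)317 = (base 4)10331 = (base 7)632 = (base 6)1245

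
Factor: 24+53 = 7^1*11^1 = 77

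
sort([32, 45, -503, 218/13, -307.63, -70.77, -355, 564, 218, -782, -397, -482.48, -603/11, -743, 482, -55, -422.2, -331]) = [-782, -743, -503, -482.48, -422.2, -397, -355, -331, -307.63, -70.77, -55, -603/11, 218/13, 32, 45, 218, 482, 564]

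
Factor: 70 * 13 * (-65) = -1 * 2^1 * 5^2 * 7^1 * 13^2 = -59150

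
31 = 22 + 9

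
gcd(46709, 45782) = 1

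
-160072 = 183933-344005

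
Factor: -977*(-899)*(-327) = -1*3^1*29^1*31^1*109^1*977^1 = -287211621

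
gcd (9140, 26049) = 457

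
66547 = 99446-32899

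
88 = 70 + 18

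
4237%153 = 106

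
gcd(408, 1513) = 17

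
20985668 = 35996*583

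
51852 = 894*58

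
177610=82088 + 95522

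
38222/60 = 637 + 1/30 ≈ 637.03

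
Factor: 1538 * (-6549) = -1 * 2^1 * 3^1 * 37^1 * 59^1 * 769^1 = -10072362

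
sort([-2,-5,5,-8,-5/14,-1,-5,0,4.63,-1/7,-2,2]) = [-8,-5,-5,-2,-2,-1,-5/14,-1/7,0,2,4.63,5]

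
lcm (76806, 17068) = 153612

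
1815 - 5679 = -3864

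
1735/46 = 37 + 33/46 ≈ 37.72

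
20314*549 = 11152386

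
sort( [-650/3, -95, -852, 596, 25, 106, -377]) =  [-852, -377, -650/3, -95, 25, 106, 596]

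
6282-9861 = -3579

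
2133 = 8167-6034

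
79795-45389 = 34406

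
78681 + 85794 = 164475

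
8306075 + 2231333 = 10537408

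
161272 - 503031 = -341759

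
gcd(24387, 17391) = 33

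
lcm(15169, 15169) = 15169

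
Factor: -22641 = -1*3^1*7547^1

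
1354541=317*4273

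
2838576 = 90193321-87354745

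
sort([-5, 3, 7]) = [-5, 3, 7]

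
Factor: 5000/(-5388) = -1 * 2^1 * 3^(-1) * 5^4 * 449^(-1) = -1250/1347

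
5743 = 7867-2124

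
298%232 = 66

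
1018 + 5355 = 6373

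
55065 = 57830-2765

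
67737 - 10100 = 57637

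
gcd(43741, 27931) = 527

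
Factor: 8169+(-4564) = 5^1*7^1*103^1 = 3605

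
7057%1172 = 25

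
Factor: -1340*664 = -1*2^5*5^1*67^1*83^1 = -889760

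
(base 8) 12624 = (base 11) 4172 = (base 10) 5524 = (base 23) aa4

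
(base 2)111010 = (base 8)72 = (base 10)58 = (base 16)3a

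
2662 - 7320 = -4658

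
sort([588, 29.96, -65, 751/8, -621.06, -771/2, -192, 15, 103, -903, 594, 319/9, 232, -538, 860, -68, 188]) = [-903, -621.06, -538, -771/2, -192, -68, -65, 15, 29.96, 319/9, 751/8, 103, 188, 232, 588, 594, 860]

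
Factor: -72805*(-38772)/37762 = 2^1*3^3*5^1*79^(-1)*239^(-1)*359^1*14561^1 = 1411397730/18881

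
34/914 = 17/457≈0.0372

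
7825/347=22 + 191/347 ≈ 22.55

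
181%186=181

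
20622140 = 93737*220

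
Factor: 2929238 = 2^1*13^1*112663^1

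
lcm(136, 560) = 9520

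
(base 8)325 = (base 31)6r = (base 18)bf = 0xd5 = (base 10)213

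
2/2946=1/1473 ≈ 0.000679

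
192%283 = 192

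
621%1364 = 621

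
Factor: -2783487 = -1 * 3^1 * 7^1 * 132547^1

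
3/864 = 1/288 ≈ 0.00347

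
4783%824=663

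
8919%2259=2142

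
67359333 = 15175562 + 52183771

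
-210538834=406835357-617374191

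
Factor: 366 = 2^1*3^1*61^1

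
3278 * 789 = 2586342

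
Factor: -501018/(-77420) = 2^(-1) * 3^1 * 5^(-1) * 7^(-1) * 151^1 = 453/70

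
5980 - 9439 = -3459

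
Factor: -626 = -1 * 2^1 * 313^1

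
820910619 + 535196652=1356107271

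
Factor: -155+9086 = 3^1 * 13^1 * 229^1 = 8931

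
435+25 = 460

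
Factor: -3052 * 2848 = -1 * 2^7 * 7^1 * 89^1 * 109^1 = -8692096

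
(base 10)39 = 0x27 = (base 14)2b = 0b100111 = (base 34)15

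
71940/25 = 2877 + 3/5 = 2877.60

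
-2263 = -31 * 73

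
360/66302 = 180/33151 ≈ 0.00543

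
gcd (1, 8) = 1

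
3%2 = 1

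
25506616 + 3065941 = 28572557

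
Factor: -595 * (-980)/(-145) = -1 * 2^2 * 5^1 * 7^3 * 17^1 * 29^(-1) = -116620/29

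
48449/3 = 16149+2/3 ≈ 16149.67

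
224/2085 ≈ 0.107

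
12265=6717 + 5548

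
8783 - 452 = 8331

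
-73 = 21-94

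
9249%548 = 481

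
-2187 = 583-2770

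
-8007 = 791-8798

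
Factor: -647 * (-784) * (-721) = -1 * 2^4 * 7^3 * 103^1 * 647^1 = -365725808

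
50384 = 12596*4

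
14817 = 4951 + 9866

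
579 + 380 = 959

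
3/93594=1/31198 ≈ 0.0000321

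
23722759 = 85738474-62015715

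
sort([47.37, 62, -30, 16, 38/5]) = [-30, 38/5, 16, 47.37, 62]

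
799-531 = 268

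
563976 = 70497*8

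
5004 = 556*9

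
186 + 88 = 274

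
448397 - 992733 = -544336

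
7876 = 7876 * 1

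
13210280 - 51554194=-38343914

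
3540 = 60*59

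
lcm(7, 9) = 63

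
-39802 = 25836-65638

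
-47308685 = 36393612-83702297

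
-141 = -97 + -44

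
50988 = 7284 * 7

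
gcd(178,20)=2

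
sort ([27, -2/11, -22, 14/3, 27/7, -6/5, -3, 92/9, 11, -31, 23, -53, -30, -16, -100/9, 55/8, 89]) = [-53, -31, -30, -22, -16, -100/9, -3, -6/5, -2/11, 27/7, 14/3, 55/8, 92/9, 11, 23, 27, 89]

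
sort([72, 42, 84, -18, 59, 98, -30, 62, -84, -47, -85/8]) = [-84, -47, -30, -18, -85/8, 42, 59, 62, 72, 84, 98]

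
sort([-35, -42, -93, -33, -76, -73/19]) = [-93, -76, -42, -35, -33, -73/19]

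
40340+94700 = 135040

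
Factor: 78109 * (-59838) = -1 * 2^1 * 3^1 * 19^1 * 4111^1 * 9973^1 = -4673886342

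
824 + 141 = 965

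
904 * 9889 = 8939656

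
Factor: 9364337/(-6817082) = -1*2^(-1)*431^1*21727^1*3408541^(-1)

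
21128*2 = 42256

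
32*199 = 6368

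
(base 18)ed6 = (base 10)4776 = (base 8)11250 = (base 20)big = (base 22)9j2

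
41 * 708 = 29028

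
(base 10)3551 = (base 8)6737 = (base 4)313133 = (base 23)6g9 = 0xddf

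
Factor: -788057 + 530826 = -1*13^1*47^1*421^1 = -257231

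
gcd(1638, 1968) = 6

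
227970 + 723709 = 951679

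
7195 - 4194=3001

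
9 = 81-72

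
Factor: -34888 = -1*2^3*7^2*89^1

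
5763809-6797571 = -1033762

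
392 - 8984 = -8592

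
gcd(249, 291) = 3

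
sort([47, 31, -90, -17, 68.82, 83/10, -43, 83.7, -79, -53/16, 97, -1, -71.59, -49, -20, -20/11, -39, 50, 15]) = [-90, -79, -71.59, -49, -43, -39, -20, -17, -53/16, -20/11, -1, 83/10, 15, 31, 47, 50, 68.82, 83.7, 97]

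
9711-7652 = 2059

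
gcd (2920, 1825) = 365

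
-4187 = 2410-6597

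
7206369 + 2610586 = 9816955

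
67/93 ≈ 0.720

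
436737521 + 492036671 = 928774192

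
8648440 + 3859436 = 12507876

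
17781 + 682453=700234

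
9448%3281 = 2886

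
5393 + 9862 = 15255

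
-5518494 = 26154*(-211)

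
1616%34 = 18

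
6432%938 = 804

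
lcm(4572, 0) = 0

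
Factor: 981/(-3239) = -1 * 3^2 * 41^(-1) * 79^(-1) * 109^1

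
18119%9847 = 8272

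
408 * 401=163608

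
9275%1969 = 1399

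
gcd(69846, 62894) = 2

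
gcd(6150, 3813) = 123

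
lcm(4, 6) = 12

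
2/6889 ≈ 0.000290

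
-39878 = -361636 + 321758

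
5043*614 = 3096402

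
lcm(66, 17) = 1122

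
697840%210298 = 66946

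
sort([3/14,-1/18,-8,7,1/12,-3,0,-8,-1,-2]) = [-8,-8,-3,-2,-1,-1/18,0,1/12,3/14,7]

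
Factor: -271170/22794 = -1*3^1*5^1*23^1*29^(-1) = -345/29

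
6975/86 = 81 + 9/86 ≈ 81.10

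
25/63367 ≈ 0.000395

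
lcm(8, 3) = 24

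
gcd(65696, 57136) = 16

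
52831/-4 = -13207-3/4 = -13207.75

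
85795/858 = 99 + 853/858 ≈ 99.99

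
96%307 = 96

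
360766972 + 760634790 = 1121401762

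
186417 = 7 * 26631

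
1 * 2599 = 2599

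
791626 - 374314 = 417312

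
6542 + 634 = 7176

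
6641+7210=13851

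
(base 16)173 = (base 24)fb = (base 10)371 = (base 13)227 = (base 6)1415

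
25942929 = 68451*379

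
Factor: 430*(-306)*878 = -1*2^3*3^2*5^1*17^1*43^1*439^1 = -115527240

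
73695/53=1390+25/53 ≈ 1390.47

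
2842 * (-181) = -514402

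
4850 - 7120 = -2270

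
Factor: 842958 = 2^1*3^2*46831^1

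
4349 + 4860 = 9209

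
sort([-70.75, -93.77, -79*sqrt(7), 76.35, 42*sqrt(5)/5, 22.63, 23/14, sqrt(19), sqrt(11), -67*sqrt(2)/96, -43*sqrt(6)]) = [-79*sqrt(7), -43*sqrt(6), -93.77, -70.75, -67*sqrt(2)/96, 23/14, sqrt(11), sqrt(19), 42*sqrt(5)/5, 22.63, 76.35]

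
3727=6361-2634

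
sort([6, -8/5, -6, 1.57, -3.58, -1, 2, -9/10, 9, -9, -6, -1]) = [-9, -6, -6, -3.58, -8/5, -1, -1, -9/10, 1.57, 2, 6, 9]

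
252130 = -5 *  (-50426)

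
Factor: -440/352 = -1 * 2^(-2) * 5^1 = -5/4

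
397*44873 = 17814581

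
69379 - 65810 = 3569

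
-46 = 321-367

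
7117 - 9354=-2237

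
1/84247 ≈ 0.0000119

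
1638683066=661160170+977522896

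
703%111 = 37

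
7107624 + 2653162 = 9760786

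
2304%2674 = 2304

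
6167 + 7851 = 14018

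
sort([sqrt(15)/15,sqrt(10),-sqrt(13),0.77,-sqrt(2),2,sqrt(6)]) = [-sqrt(13),-sqrt(2),sqrt(15)/15,0.77,2,sqrt(6),sqrt(10)]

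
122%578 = 122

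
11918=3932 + 7986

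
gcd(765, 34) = 17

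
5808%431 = 205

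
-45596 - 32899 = -78495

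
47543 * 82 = 3898526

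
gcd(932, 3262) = 466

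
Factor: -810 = -1 * 2^1 * 3^4 * 5^1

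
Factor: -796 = -1 * 2^2 * 199^1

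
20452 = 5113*4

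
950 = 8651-7701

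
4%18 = 4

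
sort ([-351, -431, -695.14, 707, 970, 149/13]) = [-695.14, -431, -351, 149/13, 707, 970]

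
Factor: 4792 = 2^3 * 599^1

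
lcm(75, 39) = 975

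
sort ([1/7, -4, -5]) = [-5, -4, 1/7]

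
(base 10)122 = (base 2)1111010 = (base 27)4e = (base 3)11112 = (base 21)5h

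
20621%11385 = 9236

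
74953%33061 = 8831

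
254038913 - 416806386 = -162767473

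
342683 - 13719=328964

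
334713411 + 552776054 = 887489465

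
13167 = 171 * 77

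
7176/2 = 3588 = 3588.00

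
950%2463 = 950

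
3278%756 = 254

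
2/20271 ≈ 0.0000987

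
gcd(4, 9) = 1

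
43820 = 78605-34785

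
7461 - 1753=5708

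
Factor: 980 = 2^2*5^1*7^2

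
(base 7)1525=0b1001011111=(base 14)315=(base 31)ji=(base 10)607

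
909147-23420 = 885727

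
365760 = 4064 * 90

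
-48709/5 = -9741 - 4/5 = -9741.80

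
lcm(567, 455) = 36855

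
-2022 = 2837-4859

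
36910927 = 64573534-27662607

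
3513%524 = 369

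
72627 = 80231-7604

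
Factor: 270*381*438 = 2^2*3^5*5^1*73^1*127^1 = 45057060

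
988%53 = 34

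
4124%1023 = 32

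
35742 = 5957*6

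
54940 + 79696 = 134636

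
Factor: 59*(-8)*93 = -1*2^3*3^1*31^1*59^1 = -43896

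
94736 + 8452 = 103188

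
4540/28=1135/7 ≈ 162.14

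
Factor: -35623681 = -1*31^1*1149151^1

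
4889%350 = 339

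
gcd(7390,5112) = 2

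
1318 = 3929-2611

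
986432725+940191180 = 1926623905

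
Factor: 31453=71^1 * 443^1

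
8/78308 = 2/19577 ≈ 0.000102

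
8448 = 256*33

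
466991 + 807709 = 1274700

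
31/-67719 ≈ -0.000458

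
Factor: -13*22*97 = -1*2^1*11^1*13^1*97^1 = -27742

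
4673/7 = 667 + 4/7 ≈ 667.57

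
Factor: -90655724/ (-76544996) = 11^ (-1)*19^ (-2)*61^ (-1)*79^ (-1)*22663931^1 = 22663931/19136249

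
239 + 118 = 357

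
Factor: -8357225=-1*5^2*334289^1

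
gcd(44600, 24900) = 100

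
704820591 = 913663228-208842637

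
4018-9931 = -5913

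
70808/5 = 14161+3/5 = 14161.60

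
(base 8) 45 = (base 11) 34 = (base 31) 16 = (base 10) 37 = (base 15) 27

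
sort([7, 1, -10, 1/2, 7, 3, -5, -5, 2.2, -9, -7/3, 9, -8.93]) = [-10, -9, -8.93, -5, -5, -7/3, 1/2, 1, 2.2, 3, 7, 7, 9]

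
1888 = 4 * 472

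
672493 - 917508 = -245015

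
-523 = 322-845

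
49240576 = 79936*616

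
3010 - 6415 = -3405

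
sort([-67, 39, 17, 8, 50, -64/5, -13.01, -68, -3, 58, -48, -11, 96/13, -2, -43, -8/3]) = [-68, -67, -48, -43, -13.01, -64/5, -11, -3, -8/3, -2, 96/13, 8, 17, 39, 50, 58]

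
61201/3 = 20400+1/3 ≈ 20400.33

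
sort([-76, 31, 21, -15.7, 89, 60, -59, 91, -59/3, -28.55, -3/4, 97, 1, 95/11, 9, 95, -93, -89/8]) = [-93, -76, -59, -28.55, -59/3, -15.7, -89/8, -3/4, 1, 95/11, 9, 21, 31, 60, 89, 91, 95, 97]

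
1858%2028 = 1858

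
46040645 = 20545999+25494646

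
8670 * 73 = 632910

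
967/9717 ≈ 0.0995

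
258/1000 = 129/500 = 0.258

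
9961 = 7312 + 2649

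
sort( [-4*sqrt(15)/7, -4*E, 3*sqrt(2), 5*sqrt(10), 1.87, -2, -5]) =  [-4*E, -5, -4*sqrt(15)/7, -2, 1.87, 3*sqrt(2), 5*sqrt(10)]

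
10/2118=5/1059 ≈ 0.00472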